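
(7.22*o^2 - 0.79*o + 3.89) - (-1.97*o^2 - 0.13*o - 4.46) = 9.19*o^2 - 0.66*o + 8.35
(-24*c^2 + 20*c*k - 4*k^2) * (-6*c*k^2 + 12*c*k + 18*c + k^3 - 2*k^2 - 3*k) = 144*c^3*k^2 - 288*c^3*k - 432*c^3 - 144*c^2*k^3 + 288*c^2*k^2 + 432*c^2*k + 44*c*k^4 - 88*c*k^3 - 132*c*k^2 - 4*k^5 + 8*k^4 + 12*k^3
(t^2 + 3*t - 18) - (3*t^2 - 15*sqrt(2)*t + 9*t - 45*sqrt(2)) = -2*t^2 - 6*t + 15*sqrt(2)*t - 18 + 45*sqrt(2)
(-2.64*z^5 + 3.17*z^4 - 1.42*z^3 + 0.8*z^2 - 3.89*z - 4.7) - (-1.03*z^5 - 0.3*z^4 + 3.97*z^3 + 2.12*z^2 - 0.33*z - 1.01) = -1.61*z^5 + 3.47*z^4 - 5.39*z^3 - 1.32*z^2 - 3.56*z - 3.69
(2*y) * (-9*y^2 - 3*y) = -18*y^3 - 6*y^2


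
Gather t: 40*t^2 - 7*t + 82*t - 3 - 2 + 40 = 40*t^2 + 75*t + 35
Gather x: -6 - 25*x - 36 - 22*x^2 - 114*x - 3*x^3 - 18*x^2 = -3*x^3 - 40*x^2 - 139*x - 42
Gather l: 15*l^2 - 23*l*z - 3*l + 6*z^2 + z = 15*l^2 + l*(-23*z - 3) + 6*z^2 + z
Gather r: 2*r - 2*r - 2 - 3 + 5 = 0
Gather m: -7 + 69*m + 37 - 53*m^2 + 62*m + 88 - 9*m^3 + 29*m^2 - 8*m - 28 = -9*m^3 - 24*m^2 + 123*m + 90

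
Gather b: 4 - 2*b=4 - 2*b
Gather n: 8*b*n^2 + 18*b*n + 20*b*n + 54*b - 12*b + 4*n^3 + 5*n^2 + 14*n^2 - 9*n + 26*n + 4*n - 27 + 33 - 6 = 42*b + 4*n^3 + n^2*(8*b + 19) + n*(38*b + 21)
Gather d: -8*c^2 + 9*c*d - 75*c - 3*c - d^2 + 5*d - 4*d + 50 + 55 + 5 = -8*c^2 - 78*c - d^2 + d*(9*c + 1) + 110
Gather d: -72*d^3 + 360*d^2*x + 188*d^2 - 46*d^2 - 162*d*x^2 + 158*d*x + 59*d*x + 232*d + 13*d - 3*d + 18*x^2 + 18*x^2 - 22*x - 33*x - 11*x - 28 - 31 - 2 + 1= -72*d^3 + d^2*(360*x + 142) + d*(-162*x^2 + 217*x + 242) + 36*x^2 - 66*x - 60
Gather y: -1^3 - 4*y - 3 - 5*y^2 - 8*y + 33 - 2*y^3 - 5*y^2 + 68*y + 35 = -2*y^3 - 10*y^2 + 56*y + 64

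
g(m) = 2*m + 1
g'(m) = 2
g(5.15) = 11.30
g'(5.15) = 2.00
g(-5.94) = -10.88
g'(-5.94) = 2.00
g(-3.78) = -6.56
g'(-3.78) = 2.00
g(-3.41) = -5.82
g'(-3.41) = 2.00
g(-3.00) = -5.00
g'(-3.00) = 2.00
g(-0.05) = 0.90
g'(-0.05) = 2.00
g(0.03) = 1.06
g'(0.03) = 2.00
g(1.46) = 3.92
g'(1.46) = 2.00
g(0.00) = 1.00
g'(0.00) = 2.00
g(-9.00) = -17.00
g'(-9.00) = 2.00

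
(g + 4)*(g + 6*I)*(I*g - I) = I*g^3 - 6*g^2 + 3*I*g^2 - 18*g - 4*I*g + 24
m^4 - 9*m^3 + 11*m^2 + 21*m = m*(m - 7)*(m - 3)*(m + 1)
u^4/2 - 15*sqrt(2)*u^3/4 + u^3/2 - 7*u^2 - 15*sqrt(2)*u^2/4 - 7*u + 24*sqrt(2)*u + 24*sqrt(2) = (u/2 + 1/2)*(u - 8*sqrt(2))*(u - 3*sqrt(2)/2)*(u + 2*sqrt(2))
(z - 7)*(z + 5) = z^2 - 2*z - 35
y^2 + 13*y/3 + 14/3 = (y + 2)*(y + 7/3)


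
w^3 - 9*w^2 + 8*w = w*(w - 8)*(w - 1)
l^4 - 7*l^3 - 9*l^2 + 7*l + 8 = (l - 8)*(l - 1)*(l + 1)^2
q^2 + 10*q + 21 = (q + 3)*(q + 7)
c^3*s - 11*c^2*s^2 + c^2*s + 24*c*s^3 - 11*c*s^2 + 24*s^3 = (c - 8*s)*(c - 3*s)*(c*s + s)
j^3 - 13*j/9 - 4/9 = (j - 4/3)*(j + 1/3)*(j + 1)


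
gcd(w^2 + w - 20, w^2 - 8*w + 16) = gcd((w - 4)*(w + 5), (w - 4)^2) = w - 4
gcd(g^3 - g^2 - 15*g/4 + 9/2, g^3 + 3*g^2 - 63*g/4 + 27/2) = g^2 - 3*g + 9/4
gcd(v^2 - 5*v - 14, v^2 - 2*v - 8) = v + 2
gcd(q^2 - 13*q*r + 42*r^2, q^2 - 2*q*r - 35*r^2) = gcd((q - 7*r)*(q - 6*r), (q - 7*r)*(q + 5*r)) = q - 7*r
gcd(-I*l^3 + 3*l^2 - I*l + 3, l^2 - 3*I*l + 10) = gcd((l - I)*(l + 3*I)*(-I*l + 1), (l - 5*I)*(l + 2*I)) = 1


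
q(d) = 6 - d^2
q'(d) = -2*d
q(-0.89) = 5.21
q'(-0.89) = 1.78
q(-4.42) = -13.54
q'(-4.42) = 8.84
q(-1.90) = 2.39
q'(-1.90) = 3.80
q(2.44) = 0.05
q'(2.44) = -4.88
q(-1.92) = 2.31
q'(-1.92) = 3.84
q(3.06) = -3.36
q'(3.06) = -6.12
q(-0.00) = 6.00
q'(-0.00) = 0.00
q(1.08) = 4.83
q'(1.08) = -2.16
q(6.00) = -30.00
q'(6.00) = -12.00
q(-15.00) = -219.00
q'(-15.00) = 30.00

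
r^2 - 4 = (r - 2)*(r + 2)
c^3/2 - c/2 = c*(c/2 + 1/2)*(c - 1)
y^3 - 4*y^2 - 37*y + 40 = (y - 8)*(y - 1)*(y + 5)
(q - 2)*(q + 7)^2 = q^3 + 12*q^2 + 21*q - 98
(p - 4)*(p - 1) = p^2 - 5*p + 4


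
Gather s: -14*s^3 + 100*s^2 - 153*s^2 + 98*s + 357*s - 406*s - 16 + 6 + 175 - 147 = -14*s^3 - 53*s^2 + 49*s + 18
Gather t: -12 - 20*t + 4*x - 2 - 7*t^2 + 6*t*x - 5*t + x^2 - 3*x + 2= -7*t^2 + t*(6*x - 25) + x^2 + x - 12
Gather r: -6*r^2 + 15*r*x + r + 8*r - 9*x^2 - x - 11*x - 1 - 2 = -6*r^2 + r*(15*x + 9) - 9*x^2 - 12*x - 3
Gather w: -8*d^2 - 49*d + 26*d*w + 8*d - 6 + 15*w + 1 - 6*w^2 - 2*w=-8*d^2 - 41*d - 6*w^2 + w*(26*d + 13) - 5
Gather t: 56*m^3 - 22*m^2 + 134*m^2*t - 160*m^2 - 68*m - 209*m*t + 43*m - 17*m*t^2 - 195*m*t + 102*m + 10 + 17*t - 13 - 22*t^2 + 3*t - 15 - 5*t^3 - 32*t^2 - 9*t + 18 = 56*m^3 - 182*m^2 + 77*m - 5*t^3 + t^2*(-17*m - 54) + t*(134*m^2 - 404*m + 11)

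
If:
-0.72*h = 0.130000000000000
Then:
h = -0.18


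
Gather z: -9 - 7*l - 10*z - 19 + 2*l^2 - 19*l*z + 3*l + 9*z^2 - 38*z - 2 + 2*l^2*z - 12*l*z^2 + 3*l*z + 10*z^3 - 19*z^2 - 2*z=2*l^2 - 4*l + 10*z^3 + z^2*(-12*l - 10) + z*(2*l^2 - 16*l - 50) - 30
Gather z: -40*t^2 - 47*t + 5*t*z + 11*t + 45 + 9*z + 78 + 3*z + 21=-40*t^2 - 36*t + z*(5*t + 12) + 144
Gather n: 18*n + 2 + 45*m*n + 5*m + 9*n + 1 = 5*m + n*(45*m + 27) + 3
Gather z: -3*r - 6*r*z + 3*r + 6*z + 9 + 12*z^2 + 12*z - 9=12*z^2 + z*(18 - 6*r)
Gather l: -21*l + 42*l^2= 42*l^2 - 21*l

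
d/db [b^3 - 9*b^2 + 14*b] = 3*b^2 - 18*b + 14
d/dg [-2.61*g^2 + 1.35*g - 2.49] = 1.35 - 5.22*g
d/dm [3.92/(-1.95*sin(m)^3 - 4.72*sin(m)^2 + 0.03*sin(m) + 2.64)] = (22.932*sin(m)^2 + 37.0048*sin(m) - 0.1176)*cos(m)/(1.95*sin(m)^3 + 4.72*sin(m)^2 - 0.03*sin(m) - 2.64)^2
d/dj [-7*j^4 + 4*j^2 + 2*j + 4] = -28*j^3 + 8*j + 2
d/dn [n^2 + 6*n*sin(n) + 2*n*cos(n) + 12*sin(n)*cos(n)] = -2*n*sin(n) + 6*n*cos(n) + 2*n + 6*sin(n) + 2*cos(n) + 12*cos(2*n)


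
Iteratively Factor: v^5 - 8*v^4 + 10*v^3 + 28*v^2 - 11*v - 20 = (v - 1)*(v^4 - 7*v^3 + 3*v^2 + 31*v + 20) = (v - 1)*(v + 1)*(v^3 - 8*v^2 + 11*v + 20) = (v - 4)*(v - 1)*(v + 1)*(v^2 - 4*v - 5) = (v - 5)*(v - 4)*(v - 1)*(v + 1)*(v + 1)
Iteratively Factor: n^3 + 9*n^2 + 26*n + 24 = (n + 4)*(n^2 + 5*n + 6) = (n + 3)*(n + 4)*(n + 2)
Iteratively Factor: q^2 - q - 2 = (q - 2)*(q + 1)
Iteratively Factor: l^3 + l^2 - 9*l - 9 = (l + 3)*(l^2 - 2*l - 3) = (l - 3)*(l + 3)*(l + 1)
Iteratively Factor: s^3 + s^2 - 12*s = (s - 3)*(s^2 + 4*s) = (s - 3)*(s + 4)*(s)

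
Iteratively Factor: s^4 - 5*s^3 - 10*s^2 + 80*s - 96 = (s - 2)*(s^3 - 3*s^2 - 16*s + 48) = (s - 4)*(s - 2)*(s^2 + s - 12) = (s - 4)*(s - 3)*(s - 2)*(s + 4)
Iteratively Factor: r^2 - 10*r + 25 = (r - 5)*(r - 5)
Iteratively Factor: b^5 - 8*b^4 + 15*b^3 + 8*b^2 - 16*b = (b - 4)*(b^4 - 4*b^3 - b^2 + 4*b) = (b - 4)^2*(b^3 - b) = (b - 4)^2*(b + 1)*(b^2 - b) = b*(b - 4)^2*(b + 1)*(b - 1)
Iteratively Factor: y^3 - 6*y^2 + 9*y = (y - 3)*(y^2 - 3*y) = y*(y - 3)*(y - 3)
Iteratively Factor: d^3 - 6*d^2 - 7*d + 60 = (d - 4)*(d^2 - 2*d - 15) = (d - 4)*(d + 3)*(d - 5)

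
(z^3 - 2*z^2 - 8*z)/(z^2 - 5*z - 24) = z*(-z^2 + 2*z + 8)/(-z^2 + 5*z + 24)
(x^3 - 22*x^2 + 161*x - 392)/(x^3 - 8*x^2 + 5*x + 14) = (x^2 - 15*x + 56)/(x^2 - x - 2)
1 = 1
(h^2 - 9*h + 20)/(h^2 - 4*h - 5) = (h - 4)/(h + 1)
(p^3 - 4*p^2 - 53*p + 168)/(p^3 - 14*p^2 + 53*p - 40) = (p^2 + 4*p - 21)/(p^2 - 6*p + 5)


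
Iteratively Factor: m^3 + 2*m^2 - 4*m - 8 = (m + 2)*(m^2 - 4) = (m - 2)*(m + 2)*(m + 2)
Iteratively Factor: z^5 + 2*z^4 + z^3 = (z)*(z^4 + 2*z^3 + z^2) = z*(z + 1)*(z^3 + z^2) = z^2*(z + 1)*(z^2 + z) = z^3*(z + 1)*(z + 1)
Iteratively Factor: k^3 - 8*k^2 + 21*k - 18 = (k - 2)*(k^2 - 6*k + 9) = (k - 3)*(k - 2)*(k - 3)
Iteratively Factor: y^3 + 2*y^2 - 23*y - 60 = (y - 5)*(y^2 + 7*y + 12) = (y - 5)*(y + 4)*(y + 3)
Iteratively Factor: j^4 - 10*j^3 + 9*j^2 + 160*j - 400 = (j - 5)*(j^3 - 5*j^2 - 16*j + 80) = (j - 5)*(j + 4)*(j^2 - 9*j + 20) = (j - 5)^2*(j + 4)*(j - 4)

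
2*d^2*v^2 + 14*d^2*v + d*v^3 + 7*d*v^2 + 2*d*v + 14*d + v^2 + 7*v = (2*d + v)*(v + 7)*(d*v + 1)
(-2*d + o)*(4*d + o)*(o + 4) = -8*d^2*o - 32*d^2 + 2*d*o^2 + 8*d*o + o^3 + 4*o^2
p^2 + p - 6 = (p - 2)*(p + 3)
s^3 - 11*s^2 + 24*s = s*(s - 8)*(s - 3)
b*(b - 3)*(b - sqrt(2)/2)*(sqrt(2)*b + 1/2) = sqrt(2)*b^4 - 3*sqrt(2)*b^3 - b^3/2 - sqrt(2)*b^2/4 + 3*b^2/2 + 3*sqrt(2)*b/4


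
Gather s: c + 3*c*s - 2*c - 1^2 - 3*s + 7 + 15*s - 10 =-c + s*(3*c + 12) - 4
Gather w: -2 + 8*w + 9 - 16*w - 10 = -8*w - 3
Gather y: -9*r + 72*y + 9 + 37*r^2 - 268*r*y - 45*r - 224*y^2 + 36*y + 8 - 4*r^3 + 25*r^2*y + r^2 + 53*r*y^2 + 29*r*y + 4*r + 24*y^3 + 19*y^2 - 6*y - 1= -4*r^3 + 38*r^2 - 50*r + 24*y^3 + y^2*(53*r - 205) + y*(25*r^2 - 239*r + 102) + 16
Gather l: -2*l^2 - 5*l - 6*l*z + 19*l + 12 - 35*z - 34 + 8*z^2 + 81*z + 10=-2*l^2 + l*(14 - 6*z) + 8*z^2 + 46*z - 12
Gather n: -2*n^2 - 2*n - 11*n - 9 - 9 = -2*n^2 - 13*n - 18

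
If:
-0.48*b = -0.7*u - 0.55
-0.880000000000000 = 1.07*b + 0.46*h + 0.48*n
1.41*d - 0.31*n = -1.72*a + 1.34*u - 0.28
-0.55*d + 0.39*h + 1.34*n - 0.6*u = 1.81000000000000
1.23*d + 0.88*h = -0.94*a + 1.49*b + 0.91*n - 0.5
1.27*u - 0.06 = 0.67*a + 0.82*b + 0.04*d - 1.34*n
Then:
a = -0.69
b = -0.98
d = -0.65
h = -0.11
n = 0.46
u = -1.46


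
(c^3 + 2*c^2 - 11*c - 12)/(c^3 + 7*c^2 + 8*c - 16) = (c^2 - 2*c - 3)/(c^2 + 3*c - 4)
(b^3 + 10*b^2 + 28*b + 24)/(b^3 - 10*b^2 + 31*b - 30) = (b^3 + 10*b^2 + 28*b + 24)/(b^3 - 10*b^2 + 31*b - 30)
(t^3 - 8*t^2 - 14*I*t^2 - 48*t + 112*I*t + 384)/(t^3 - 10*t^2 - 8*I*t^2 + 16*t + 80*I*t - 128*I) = (t - 6*I)/(t - 2)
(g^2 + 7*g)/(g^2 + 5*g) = (g + 7)/(g + 5)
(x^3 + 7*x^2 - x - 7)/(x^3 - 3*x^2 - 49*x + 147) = (x^2 - 1)/(x^2 - 10*x + 21)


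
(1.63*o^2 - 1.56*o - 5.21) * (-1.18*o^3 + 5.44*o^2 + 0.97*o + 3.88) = -1.9234*o^5 + 10.708*o^4 - 0.757500000000002*o^3 - 23.5312*o^2 - 11.1065*o - 20.2148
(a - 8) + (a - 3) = 2*a - 11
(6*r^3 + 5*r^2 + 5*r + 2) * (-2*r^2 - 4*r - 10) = -12*r^5 - 34*r^4 - 90*r^3 - 74*r^2 - 58*r - 20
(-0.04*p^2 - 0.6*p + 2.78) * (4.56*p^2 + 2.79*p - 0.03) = -0.1824*p^4 - 2.8476*p^3 + 11.004*p^2 + 7.7742*p - 0.0834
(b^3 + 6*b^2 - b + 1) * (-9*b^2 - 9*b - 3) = -9*b^5 - 63*b^4 - 48*b^3 - 18*b^2 - 6*b - 3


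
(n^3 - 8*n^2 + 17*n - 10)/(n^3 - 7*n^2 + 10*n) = (n - 1)/n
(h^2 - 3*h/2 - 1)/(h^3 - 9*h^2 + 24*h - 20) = (h + 1/2)/(h^2 - 7*h + 10)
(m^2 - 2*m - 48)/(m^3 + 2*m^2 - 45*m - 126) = (m - 8)/(m^2 - 4*m - 21)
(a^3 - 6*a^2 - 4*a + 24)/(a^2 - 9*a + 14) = (a^2 - 4*a - 12)/(a - 7)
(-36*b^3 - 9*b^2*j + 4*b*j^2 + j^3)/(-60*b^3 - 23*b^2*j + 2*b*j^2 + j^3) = (3*b - j)/(5*b - j)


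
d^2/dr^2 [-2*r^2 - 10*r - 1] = -4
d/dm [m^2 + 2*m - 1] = 2*m + 2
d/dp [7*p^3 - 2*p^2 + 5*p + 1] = 21*p^2 - 4*p + 5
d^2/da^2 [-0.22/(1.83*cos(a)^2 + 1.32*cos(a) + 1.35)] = (2.947032*(1 - cos(a)^2)^2 + 1.594296*cos(a)^3 - 0.317195999999999*cos(a)^2 - 3.580632*cos(a) - 2.626668)/(1.83*cos(a)^2 + 1.32*cos(a) + 1.35)^3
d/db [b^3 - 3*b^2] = 3*b*(b - 2)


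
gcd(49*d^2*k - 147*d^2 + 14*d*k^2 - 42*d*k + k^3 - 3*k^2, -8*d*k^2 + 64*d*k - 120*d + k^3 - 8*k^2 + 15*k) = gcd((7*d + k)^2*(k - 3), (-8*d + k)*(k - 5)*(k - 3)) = k - 3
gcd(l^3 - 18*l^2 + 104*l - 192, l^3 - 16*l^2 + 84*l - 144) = l^2 - 10*l + 24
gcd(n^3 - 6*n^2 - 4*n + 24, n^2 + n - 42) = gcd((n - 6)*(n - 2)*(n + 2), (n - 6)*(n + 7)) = n - 6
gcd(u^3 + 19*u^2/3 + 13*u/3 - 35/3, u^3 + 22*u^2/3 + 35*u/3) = u^2 + 22*u/3 + 35/3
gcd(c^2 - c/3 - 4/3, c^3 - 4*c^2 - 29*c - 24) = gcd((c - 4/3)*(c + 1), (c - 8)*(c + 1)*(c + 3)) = c + 1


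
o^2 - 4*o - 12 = (o - 6)*(o + 2)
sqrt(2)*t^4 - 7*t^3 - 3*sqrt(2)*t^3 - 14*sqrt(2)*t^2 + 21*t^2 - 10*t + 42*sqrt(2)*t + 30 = (t - 3)*(t - 5*sqrt(2))*(t + sqrt(2))*(sqrt(2)*t + 1)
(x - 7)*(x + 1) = x^2 - 6*x - 7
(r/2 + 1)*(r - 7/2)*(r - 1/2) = r^3/2 - r^2 - 25*r/8 + 7/4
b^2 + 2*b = b*(b + 2)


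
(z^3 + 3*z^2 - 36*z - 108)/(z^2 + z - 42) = (z^2 + 9*z + 18)/(z + 7)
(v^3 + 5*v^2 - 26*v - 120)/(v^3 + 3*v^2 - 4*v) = (v^2 + v - 30)/(v*(v - 1))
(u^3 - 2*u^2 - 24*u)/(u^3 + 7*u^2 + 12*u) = (u - 6)/(u + 3)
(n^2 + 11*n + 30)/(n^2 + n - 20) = (n + 6)/(n - 4)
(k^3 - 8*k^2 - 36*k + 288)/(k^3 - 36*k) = (k - 8)/k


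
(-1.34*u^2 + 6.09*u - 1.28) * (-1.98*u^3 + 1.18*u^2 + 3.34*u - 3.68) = 2.6532*u^5 - 13.6394*u^4 + 5.245*u^3 + 23.7614*u^2 - 26.6864*u + 4.7104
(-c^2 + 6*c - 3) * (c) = -c^3 + 6*c^2 - 3*c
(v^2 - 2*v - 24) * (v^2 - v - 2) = v^4 - 3*v^3 - 24*v^2 + 28*v + 48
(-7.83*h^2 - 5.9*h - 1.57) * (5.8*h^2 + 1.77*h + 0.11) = -45.414*h^4 - 48.0791*h^3 - 20.4103*h^2 - 3.4279*h - 0.1727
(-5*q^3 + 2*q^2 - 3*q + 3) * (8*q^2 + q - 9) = -40*q^5 + 11*q^4 + 23*q^3 + 3*q^2 + 30*q - 27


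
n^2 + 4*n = n*(n + 4)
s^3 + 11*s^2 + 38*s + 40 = (s + 2)*(s + 4)*(s + 5)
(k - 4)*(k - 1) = k^2 - 5*k + 4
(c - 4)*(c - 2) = c^2 - 6*c + 8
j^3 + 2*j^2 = j^2*(j + 2)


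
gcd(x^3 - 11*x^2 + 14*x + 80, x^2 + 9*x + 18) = 1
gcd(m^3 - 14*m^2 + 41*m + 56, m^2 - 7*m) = m - 7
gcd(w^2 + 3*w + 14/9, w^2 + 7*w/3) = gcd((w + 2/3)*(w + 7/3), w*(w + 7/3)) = w + 7/3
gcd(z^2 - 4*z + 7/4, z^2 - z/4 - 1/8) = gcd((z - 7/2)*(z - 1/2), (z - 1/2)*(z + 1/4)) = z - 1/2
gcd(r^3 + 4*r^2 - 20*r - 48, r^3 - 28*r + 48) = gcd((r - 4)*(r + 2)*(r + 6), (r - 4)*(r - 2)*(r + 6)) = r^2 + 2*r - 24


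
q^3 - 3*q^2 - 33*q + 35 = (q - 7)*(q - 1)*(q + 5)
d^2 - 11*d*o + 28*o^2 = (d - 7*o)*(d - 4*o)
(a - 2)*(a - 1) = a^2 - 3*a + 2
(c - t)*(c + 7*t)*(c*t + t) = c^3*t + 6*c^2*t^2 + c^2*t - 7*c*t^3 + 6*c*t^2 - 7*t^3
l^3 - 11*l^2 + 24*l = l*(l - 8)*(l - 3)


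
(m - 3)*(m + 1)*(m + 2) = m^3 - 7*m - 6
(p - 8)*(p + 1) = p^2 - 7*p - 8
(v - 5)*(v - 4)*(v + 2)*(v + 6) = v^4 - v^3 - 40*v^2 + 52*v + 240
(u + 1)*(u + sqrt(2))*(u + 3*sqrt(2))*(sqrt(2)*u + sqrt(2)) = sqrt(2)*u^4 + 2*sqrt(2)*u^3 + 8*u^3 + 7*sqrt(2)*u^2 + 16*u^2 + 8*u + 12*sqrt(2)*u + 6*sqrt(2)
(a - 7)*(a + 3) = a^2 - 4*a - 21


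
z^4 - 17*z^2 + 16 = (z - 4)*(z - 1)*(z + 1)*(z + 4)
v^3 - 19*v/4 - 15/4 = (v - 5/2)*(v + 1)*(v + 3/2)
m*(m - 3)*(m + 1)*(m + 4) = m^4 + 2*m^3 - 11*m^2 - 12*m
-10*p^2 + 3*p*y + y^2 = (-2*p + y)*(5*p + y)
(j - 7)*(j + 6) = j^2 - j - 42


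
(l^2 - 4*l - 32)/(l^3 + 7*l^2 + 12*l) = (l - 8)/(l*(l + 3))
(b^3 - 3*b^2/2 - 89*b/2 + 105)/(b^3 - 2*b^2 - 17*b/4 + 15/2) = 2*(b^2 + b - 42)/(2*b^2 + b - 6)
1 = 1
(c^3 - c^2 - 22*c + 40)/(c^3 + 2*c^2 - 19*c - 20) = (c - 2)/(c + 1)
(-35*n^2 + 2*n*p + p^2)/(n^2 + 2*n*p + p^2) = (-35*n^2 + 2*n*p + p^2)/(n^2 + 2*n*p + p^2)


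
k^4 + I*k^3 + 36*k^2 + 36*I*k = k*(k - 6*I)*(k + I)*(k + 6*I)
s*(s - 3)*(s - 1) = s^3 - 4*s^2 + 3*s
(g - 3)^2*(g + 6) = g^3 - 27*g + 54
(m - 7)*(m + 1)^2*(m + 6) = m^4 + m^3 - 43*m^2 - 85*m - 42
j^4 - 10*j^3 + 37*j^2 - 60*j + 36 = (j - 3)^2*(j - 2)^2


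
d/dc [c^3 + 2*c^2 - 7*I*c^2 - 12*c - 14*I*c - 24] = 3*c^2 + c*(4 - 14*I) - 12 - 14*I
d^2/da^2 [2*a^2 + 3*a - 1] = 4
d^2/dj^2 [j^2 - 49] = 2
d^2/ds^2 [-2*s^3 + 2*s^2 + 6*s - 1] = 4 - 12*s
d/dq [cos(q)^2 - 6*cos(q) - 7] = 2*(3 - cos(q))*sin(q)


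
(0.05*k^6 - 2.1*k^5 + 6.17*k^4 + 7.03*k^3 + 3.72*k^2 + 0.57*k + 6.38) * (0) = 0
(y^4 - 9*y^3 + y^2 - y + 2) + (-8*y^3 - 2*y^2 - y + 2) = y^4 - 17*y^3 - y^2 - 2*y + 4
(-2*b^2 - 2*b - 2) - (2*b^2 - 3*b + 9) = -4*b^2 + b - 11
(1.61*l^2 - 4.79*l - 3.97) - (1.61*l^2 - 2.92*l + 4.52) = -1.87*l - 8.49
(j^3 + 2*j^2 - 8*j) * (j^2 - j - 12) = j^5 + j^4 - 22*j^3 - 16*j^2 + 96*j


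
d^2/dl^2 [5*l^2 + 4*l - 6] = 10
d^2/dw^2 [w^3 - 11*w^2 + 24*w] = 6*w - 22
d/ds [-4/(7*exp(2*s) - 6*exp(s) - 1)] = (56*exp(s) - 24)*exp(s)/(-7*exp(2*s) + 6*exp(s) + 1)^2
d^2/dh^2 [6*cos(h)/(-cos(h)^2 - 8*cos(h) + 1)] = 6*(9*sin(h)^4*cos(h) - 8*sin(h)^4 + 8*sin(h)^2 - 5*cos(h)/2 + 3*cos(3*h) - cos(5*h)/2 - 16)/(-sin(h)^2 + 8*cos(h))^3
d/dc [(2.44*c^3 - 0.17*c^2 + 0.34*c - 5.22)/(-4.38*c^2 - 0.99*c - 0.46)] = (-10.6872*c^4 - 4.8312*c^3 - 1.7097*c^2 - 45.5708*c - 5.3242)/(19.1844*c^4 + 8.6724*c^3 + 5.0097*c^2 + 0.9108*c + 0.2116)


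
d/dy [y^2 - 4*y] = 2*y - 4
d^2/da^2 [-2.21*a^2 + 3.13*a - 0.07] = -4.42000000000000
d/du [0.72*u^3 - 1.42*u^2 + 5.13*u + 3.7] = 2.16*u^2 - 2.84*u + 5.13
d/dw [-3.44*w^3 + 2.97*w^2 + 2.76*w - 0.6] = -10.32*w^2 + 5.94*w + 2.76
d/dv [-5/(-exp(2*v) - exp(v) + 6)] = (-10*exp(v) - 5)*exp(v)/(exp(2*v) + exp(v) - 6)^2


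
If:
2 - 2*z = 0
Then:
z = 1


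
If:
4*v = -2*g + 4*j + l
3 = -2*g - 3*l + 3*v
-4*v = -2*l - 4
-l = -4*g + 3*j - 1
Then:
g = 12/29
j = 31/29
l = -16/29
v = 21/29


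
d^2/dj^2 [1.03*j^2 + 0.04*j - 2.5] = 2.06000000000000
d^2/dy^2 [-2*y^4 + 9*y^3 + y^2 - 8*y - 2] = -24*y^2 + 54*y + 2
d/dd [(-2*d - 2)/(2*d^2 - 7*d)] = 2*(2*d^2 + 4*d - 7)/(d^2*(4*d^2 - 28*d + 49))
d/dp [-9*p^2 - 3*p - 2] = -18*p - 3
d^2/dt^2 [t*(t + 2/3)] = 2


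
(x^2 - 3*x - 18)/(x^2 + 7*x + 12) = (x - 6)/(x + 4)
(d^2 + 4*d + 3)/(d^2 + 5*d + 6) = (d + 1)/(d + 2)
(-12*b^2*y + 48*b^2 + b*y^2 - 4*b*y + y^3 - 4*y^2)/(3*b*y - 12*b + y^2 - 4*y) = (-12*b^2 + b*y + y^2)/(3*b + y)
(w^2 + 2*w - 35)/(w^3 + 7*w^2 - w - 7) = (w - 5)/(w^2 - 1)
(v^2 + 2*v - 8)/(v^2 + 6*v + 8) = (v - 2)/(v + 2)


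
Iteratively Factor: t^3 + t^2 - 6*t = (t)*(t^2 + t - 6) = t*(t + 3)*(t - 2)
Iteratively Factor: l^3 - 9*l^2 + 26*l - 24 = (l - 2)*(l^2 - 7*l + 12) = (l - 4)*(l - 2)*(l - 3)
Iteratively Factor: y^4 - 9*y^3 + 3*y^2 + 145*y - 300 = (y + 4)*(y^3 - 13*y^2 + 55*y - 75) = (y - 5)*(y + 4)*(y^2 - 8*y + 15) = (y - 5)*(y - 3)*(y + 4)*(y - 5)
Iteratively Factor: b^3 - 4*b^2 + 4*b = (b - 2)*(b^2 - 2*b) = b*(b - 2)*(b - 2)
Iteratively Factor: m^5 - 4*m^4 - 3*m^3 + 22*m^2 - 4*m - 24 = (m + 2)*(m^4 - 6*m^3 + 9*m^2 + 4*m - 12) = (m - 2)*(m + 2)*(m^3 - 4*m^2 + m + 6) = (m - 2)*(m + 1)*(m + 2)*(m^2 - 5*m + 6) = (m - 2)^2*(m + 1)*(m + 2)*(m - 3)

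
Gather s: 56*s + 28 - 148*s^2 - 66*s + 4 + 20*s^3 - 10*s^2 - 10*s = 20*s^3 - 158*s^2 - 20*s + 32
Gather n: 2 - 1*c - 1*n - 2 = -c - n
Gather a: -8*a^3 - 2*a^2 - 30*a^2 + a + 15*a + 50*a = -8*a^3 - 32*a^2 + 66*a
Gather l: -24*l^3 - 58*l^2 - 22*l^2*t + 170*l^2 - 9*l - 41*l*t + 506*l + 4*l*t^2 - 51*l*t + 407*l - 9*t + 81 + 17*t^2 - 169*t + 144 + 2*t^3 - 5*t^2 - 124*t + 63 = -24*l^3 + l^2*(112 - 22*t) + l*(4*t^2 - 92*t + 904) + 2*t^3 + 12*t^2 - 302*t + 288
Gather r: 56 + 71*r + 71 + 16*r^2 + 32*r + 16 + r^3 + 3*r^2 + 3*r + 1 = r^3 + 19*r^2 + 106*r + 144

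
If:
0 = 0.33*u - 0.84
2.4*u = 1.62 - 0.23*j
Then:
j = -19.52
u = 2.55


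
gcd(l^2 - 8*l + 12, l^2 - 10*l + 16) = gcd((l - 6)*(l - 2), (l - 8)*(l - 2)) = l - 2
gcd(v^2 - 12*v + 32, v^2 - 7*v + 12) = v - 4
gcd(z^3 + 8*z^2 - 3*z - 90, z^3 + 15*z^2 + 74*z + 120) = z^2 + 11*z + 30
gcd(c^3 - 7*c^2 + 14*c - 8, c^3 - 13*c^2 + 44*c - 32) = c^2 - 5*c + 4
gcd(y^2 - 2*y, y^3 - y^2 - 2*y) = y^2 - 2*y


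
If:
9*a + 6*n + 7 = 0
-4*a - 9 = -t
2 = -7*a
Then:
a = -2/7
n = -31/42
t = 55/7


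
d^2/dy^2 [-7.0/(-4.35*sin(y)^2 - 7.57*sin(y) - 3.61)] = (-529.83*sin(y)^4 - 691.5195*sin(y)^3 + 833.3087*sin(y)^2 + 1574.3329*sin(y) + 582.4196)/(4.35*sin(y)^2 + 7.57*sin(y) + 3.61)^3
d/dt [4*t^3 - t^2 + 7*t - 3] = 12*t^2 - 2*t + 7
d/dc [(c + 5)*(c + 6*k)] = 2*c + 6*k + 5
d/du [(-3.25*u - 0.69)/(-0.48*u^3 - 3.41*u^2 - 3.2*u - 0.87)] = (-3.12*u^3 - 12.0761*u^2 - 4.7058*u + 0.6195)/(0.2304*u^6 + 3.2736*u^5 + 14.7001*u^4 + 22.6592*u^3 + 16.1734*u^2 + 5.568*u + 0.7569)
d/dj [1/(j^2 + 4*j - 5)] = 2*(-j - 2)/(j^2 + 4*j - 5)^2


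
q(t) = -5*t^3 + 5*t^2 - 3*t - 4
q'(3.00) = -108.00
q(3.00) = -103.00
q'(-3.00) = -168.00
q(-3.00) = 185.00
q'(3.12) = -117.82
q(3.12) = -116.54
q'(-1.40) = -46.40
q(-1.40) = 23.72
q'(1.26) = -14.21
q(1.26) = -9.84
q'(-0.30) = -7.35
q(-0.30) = -2.52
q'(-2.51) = -122.60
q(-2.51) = 114.10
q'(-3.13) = -181.25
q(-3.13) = 207.70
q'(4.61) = -275.68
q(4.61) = -401.43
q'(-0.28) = -6.98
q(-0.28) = -2.66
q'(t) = -15*t^2 + 10*t - 3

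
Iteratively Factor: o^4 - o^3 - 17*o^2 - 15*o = (o)*(o^3 - o^2 - 17*o - 15) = o*(o - 5)*(o^2 + 4*o + 3) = o*(o - 5)*(o + 1)*(o + 3)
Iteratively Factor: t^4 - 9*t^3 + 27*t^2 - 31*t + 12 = (t - 3)*(t^3 - 6*t^2 + 9*t - 4) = (t - 3)*(t - 1)*(t^2 - 5*t + 4) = (t - 4)*(t - 3)*(t - 1)*(t - 1)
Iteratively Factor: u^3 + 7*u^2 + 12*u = (u + 3)*(u^2 + 4*u) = u*(u + 3)*(u + 4)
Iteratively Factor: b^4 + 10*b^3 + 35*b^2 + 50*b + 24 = (b + 1)*(b^3 + 9*b^2 + 26*b + 24) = (b + 1)*(b + 2)*(b^2 + 7*b + 12) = (b + 1)*(b + 2)*(b + 3)*(b + 4)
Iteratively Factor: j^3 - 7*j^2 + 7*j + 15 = (j - 5)*(j^2 - 2*j - 3) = (j - 5)*(j - 3)*(j + 1)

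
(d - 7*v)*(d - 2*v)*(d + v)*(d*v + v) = d^4*v - 8*d^3*v^2 + d^3*v + 5*d^2*v^3 - 8*d^2*v^2 + 14*d*v^4 + 5*d*v^3 + 14*v^4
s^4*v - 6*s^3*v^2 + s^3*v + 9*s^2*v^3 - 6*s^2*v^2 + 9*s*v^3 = s*(s - 3*v)^2*(s*v + v)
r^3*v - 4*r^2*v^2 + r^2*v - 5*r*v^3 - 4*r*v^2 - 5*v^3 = (r - 5*v)*(r + v)*(r*v + v)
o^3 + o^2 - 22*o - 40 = (o - 5)*(o + 2)*(o + 4)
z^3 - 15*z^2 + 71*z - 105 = (z - 7)*(z - 5)*(z - 3)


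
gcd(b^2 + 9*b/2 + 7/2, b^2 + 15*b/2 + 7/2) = 1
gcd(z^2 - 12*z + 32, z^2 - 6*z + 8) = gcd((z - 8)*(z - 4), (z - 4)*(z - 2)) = z - 4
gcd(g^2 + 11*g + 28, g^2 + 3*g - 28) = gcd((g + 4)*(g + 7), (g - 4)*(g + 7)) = g + 7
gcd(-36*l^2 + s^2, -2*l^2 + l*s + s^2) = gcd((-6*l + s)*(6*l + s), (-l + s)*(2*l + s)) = 1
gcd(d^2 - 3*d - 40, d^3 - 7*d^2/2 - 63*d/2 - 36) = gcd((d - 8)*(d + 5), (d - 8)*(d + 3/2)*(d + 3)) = d - 8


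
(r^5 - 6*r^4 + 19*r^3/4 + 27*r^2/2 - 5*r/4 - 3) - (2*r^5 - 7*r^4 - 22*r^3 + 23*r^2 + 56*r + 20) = -r^5 + r^4 + 107*r^3/4 - 19*r^2/2 - 229*r/4 - 23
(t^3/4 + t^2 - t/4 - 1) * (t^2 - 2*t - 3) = t^5/4 + t^4/2 - 3*t^3 - 7*t^2/2 + 11*t/4 + 3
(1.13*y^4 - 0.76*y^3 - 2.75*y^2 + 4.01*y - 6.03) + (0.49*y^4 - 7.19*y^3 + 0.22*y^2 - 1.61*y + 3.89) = 1.62*y^4 - 7.95*y^3 - 2.53*y^2 + 2.4*y - 2.14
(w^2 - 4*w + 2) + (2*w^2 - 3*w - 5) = 3*w^2 - 7*w - 3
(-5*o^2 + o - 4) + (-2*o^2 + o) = -7*o^2 + 2*o - 4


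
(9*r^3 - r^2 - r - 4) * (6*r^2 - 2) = 54*r^5 - 6*r^4 - 24*r^3 - 22*r^2 + 2*r + 8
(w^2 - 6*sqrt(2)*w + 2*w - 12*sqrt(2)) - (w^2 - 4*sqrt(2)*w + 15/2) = -2*sqrt(2)*w + 2*w - 12*sqrt(2) - 15/2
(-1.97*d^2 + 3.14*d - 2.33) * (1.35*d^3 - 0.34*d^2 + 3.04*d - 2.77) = -2.6595*d^5 + 4.9088*d^4 - 10.2019*d^3 + 15.7947*d^2 - 15.781*d + 6.4541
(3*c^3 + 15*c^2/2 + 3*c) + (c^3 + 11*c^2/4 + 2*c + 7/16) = 4*c^3 + 41*c^2/4 + 5*c + 7/16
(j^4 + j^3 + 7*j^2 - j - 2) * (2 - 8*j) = -8*j^5 - 6*j^4 - 54*j^3 + 22*j^2 + 14*j - 4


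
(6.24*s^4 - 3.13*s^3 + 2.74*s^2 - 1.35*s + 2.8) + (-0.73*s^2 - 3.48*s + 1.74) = 6.24*s^4 - 3.13*s^3 + 2.01*s^2 - 4.83*s + 4.54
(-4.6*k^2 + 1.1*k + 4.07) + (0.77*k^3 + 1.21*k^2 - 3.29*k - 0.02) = 0.77*k^3 - 3.39*k^2 - 2.19*k + 4.05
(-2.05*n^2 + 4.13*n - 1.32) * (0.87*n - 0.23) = -1.7835*n^3 + 4.0646*n^2 - 2.0983*n + 0.3036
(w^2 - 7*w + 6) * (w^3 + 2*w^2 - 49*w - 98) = w^5 - 5*w^4 - 57*w^3 + 257*w^2 + 392*w - 588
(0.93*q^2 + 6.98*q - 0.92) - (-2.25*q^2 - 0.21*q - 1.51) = 3.18*q^2 + 7.19*q + 0.59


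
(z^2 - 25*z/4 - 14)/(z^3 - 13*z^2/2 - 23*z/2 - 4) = (4*z + 7)/(2*(2*z^2 + 3*z + 1))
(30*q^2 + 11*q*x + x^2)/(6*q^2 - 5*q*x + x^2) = (30*q^2 + 11*q*x + x^2)/(6*q^2 - 5*q*x + x^2)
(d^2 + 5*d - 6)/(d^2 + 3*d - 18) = (d - 1)/(d - 3)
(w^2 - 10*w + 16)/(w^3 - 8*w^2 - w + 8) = (w - 2)/(w^2 - 1)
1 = 1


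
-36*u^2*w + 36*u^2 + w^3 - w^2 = (-6*u + w)*(6*u + w)*(w - 1)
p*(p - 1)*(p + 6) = p^3 + 5*p^2 - 6*p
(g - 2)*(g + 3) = g^2 + g - 6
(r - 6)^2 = r^2 - 12*r + 36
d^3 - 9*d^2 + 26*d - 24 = (d - 4)*(d - 3)*(d - 2)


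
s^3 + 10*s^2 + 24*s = s*(s + 4)*(s + 6)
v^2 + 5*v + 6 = (v + 2)*(v + 3)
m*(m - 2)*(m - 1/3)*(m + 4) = m^4 + 5*m^3/3 - 26*m^2/3 + 8*m/3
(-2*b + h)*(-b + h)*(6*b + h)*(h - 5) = 12*b^3*h - 60*b^3 - 16*b^2*h^2 + 80*b^2*h + 3*b*h^3 - 15*b*h^2 + h^4 - 5*h^3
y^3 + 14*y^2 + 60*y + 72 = (y + 2)*(y + 6)^2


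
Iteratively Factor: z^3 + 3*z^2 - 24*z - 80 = (z - 5)*(z^2 + 8*z + 16) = (z - 5)*(z + 4)*(z + 4)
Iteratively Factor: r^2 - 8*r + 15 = (r - 5)*(r - 3)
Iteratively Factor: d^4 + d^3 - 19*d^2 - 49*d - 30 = (d + 3)*(d^3 - 2*d^2 - 13*d - 10) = (d + 1)*(d + 3)*(d^2 - 3*d - 10) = (d + 1)*(d + 2)*(d + 3)*(d - 5)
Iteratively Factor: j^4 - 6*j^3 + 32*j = (j - 4)*(j^3 - 2*j^2 - 8*j) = (j - 4)^2*(j^2 + 2*j) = (j - 4)^2*(j + 2)*(j)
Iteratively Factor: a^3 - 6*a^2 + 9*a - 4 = (a - 4)*(a^2 - 2*a + 1) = (a - 4)*(a - 1)*(a - 1)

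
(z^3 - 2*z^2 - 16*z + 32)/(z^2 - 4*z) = z + 2 - 8/z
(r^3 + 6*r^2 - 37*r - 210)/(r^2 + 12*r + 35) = r - 6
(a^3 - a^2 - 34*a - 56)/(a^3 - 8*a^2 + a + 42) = (a + 4)/(a - 3)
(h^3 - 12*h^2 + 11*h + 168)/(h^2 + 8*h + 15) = (h^2 - 15*h + 56)/(h + 5)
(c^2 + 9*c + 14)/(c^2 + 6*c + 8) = (c + 7)/(c + 4)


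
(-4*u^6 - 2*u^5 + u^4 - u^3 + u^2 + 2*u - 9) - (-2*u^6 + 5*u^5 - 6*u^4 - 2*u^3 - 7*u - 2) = -2*u^6 - 7*u^5 + 7*u^4 + u^3 + u^2 + 9*u - 7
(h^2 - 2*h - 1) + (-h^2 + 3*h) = h - 1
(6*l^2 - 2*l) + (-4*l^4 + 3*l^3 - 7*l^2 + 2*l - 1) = -4*l^4 + 3*l^3 - l^2 - 1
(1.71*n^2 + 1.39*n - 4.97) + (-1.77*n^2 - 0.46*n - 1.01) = -0.0600000000000001*n^2 + 0.93*n - 5.98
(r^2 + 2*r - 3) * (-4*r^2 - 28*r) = -4*r^4 - 36*r^3 - 44*r^2 + 84*r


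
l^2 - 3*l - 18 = (l - 6)*(l + 3)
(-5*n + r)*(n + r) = -5*n^2 - 4*n*r + r^2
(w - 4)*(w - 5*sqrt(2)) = w^2 - 5*sqrt(2)*w - 4*w + 20*sqrt(2)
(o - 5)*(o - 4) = o^2 - 9*o + 20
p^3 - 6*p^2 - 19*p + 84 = (p - 7)*(p - 3)*(p + 4)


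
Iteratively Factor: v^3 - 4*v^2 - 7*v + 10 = (v - 1)*(v^2 - 3*v - 10) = (v - 1)*(v + 2)*(v - 5)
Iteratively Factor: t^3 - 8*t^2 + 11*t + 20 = (t - 4)*(t^2 - 4*t - 5) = (t - 5)*(t - 4)*(t + 1)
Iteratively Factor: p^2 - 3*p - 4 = (p + 1)*(p - 4)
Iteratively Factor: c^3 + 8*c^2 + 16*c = (c)*(c^2 + 8*c + 16) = c*(c + 4)*(c + 4)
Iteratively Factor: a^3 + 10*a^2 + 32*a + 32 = (a + 2)*(a^2 + 8*a + 16) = (a + 2)*(a + 4)*(a + 4)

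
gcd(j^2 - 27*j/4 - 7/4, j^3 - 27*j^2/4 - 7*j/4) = j^2 - 27*j/4 - 7/4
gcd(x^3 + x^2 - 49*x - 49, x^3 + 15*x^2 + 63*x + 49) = x^2 + 8*x + 7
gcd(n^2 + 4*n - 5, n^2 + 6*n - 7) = n - 1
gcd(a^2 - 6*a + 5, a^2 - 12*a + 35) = a - 5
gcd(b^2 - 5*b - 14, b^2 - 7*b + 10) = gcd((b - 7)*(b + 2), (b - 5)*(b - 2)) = 1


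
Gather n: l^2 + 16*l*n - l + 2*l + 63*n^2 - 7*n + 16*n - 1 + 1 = l^2 + l + 63*n^2 + n*(16*l + 9)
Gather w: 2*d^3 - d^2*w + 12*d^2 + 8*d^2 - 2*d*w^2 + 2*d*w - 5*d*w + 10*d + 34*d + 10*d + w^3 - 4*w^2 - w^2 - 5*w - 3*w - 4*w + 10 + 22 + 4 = 2*d^3 + 20*d^2 + 54*d + w^3 + w^2*(-2*d - 5) + w*(-d^2 - 3*d - 12) + 36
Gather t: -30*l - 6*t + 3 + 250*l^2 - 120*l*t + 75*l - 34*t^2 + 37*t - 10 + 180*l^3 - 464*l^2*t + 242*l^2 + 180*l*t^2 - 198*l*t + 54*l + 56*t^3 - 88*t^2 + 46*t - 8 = 180*l^3 + 492*l^2 + 99*l + 56*t^3 + t^2*(180*l - 122) + t*(-464*l^2 - 318*l + 77) - 15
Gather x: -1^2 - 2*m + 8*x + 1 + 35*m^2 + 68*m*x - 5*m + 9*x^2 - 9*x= 35*m^2 - 7*m + 9*x^2 + x*(68*m - 1)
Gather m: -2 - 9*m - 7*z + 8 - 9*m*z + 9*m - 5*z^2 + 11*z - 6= -9*m*z - 5*z^2 + 4*z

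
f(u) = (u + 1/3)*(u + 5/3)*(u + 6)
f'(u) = (u + 1/3)*(u + 5/3) + (u + 1/3)*(u + 6) + (u + 5/3)*(u + 6) = 3*u^2 + 16*u + 113/9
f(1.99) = 67.88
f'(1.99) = 56.28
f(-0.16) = 1.53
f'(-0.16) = 10.07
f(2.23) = 82.20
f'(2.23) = 63.15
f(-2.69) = 7.98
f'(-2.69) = -8.78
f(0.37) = 9.12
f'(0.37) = 18.89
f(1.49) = 43.11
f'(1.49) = 43.06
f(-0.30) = 0.26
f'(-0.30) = 8.03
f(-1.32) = -1.60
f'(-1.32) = -3.34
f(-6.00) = 0.00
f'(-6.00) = 24.56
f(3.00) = 140.00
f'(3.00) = 87.56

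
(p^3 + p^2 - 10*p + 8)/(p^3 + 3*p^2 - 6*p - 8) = (p - 1)/(p + 1)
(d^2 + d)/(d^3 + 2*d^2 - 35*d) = (d + 1)/(d^2 + 2*d - 35)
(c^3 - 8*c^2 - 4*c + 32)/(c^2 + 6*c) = (c^3 - 8*c^2 - 4*c + 32)/(c*(c + 6))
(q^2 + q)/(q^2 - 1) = q/(q - 1)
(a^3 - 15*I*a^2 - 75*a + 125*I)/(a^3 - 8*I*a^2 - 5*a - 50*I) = (a - 5*I)/(a + 2*I)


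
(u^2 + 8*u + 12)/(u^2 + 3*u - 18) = (u + 2)/(u - 3)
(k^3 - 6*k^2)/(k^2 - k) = k*(k - 6)/(k - 1)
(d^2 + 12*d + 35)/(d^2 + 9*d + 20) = (d + 7)/(d + 4)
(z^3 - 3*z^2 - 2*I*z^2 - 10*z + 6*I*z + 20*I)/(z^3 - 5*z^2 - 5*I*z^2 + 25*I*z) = (z^2 + 2*z*(1 - I) - 4*I)/(z*(z - 5*I))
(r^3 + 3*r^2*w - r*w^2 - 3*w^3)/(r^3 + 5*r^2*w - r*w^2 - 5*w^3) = (r + 3*w)/(r + 5*w)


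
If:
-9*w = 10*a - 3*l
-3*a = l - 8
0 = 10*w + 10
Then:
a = 33/19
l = 53/19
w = -1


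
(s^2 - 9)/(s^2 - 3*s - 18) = (s - 3)/(s - 6)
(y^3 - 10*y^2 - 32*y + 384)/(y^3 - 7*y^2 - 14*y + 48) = (y^2 - 2*y - 48)/(y^2 + y - 6)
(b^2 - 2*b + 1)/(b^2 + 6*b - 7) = (b - 1)/(b + 7)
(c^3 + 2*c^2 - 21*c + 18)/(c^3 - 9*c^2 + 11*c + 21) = (c^2 + 5*c - 6)/(c^2 - 6*c - 7)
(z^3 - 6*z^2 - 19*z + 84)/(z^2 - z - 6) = (z^2 - 3*z - 28)/(z + 2)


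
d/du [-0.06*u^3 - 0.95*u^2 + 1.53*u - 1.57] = -0.18*u^2 - 1.9*u + 1.53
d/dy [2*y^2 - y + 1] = 4*y - 1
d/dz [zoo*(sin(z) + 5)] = zoo*cos(z)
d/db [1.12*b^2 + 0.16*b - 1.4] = 2.24*b + 0.16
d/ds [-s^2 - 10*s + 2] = -2*s - 10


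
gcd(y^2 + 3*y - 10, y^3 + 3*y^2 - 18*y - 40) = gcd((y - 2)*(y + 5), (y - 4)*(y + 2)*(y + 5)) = y + 5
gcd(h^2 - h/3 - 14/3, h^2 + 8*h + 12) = h + 2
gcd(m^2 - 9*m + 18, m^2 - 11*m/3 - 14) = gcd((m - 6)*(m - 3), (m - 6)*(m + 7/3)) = m - 6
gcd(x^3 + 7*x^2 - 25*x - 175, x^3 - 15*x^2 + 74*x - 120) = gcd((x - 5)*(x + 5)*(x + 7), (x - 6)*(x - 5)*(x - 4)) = x - 5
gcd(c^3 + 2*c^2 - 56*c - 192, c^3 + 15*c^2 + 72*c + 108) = c + 6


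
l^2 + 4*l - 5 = (l - 1)*(l + 5)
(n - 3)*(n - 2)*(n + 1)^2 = n^4 - 3*n^3 - 3*n^2 + 7*n + 6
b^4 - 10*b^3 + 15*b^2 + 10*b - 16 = (b - 8)*(b - 2)*(b - 1)*(b + 1)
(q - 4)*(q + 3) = q^2 - q - 12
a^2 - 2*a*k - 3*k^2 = (a - 3*k)*(a + k)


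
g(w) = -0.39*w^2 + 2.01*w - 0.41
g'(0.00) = 2.01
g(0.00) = -0.41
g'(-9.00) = 9.03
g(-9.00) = -50.09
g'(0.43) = 1.67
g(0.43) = 0.38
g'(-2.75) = 4.16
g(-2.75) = -8.89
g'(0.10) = 1.93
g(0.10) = -0.21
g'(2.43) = 0.11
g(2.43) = 2.17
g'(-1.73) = 3.36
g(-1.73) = -5.05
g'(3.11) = -0.42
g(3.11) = 2.07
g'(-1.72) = 3.35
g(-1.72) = -5.02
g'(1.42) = 0.90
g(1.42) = 1.66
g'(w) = 2.01 - 0.78*w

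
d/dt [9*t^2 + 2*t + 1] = 18*t + 2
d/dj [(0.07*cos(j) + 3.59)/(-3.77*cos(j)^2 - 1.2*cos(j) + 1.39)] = (0.2639*sin(j)^2 - 27.0686*cos(j) - 4.6692)*sin(j)/(3.77*cos(j)^2 + 1.2*cos(j) - 1.39)^2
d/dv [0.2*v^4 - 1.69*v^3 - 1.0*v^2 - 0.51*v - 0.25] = 0.8*v^3 - 5.07*v^2 - 2.0*v - 0.51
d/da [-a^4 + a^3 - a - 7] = -4*a^3 + 3*a^2 - 1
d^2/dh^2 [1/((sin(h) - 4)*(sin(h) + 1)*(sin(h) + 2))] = (-9*sin(h)^5 + 20*sin(h)^4 + 8*sin(h)^3 - 126*sin(h)^2 + 4*sin(h) + 184)/((sin(h) - 4)^3*(sin(h) + 1)^2*(sin(h) + 2)^3)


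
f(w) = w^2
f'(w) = 2*w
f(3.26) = 10.63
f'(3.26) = 6.52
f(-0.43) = 0.18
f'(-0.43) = -0.86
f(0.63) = 0.40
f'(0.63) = 1.26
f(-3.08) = 9.49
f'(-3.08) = -6.16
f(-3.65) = 13.32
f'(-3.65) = -7.30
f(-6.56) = 43.03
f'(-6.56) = -13.12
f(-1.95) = 3.80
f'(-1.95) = -3.90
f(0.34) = 0.12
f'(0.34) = 0.68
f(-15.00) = 225.00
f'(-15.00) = -30.00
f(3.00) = 9.00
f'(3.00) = 6.00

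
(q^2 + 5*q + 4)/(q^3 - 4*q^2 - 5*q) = (q + 4)/(q*(q - 5))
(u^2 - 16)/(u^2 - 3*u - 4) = (u + 4)/(u + 1)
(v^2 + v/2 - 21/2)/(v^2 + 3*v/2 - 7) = (v - 3)/(v - 2)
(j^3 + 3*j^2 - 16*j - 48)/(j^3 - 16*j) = (j + 3)/j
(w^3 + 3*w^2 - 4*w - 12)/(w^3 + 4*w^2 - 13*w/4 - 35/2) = 4*(w^2 + 5*w + 6)/(4*w^2 + 24*w + 35)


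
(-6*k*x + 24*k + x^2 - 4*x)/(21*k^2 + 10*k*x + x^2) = (-6*k*x + 24*k + x^2 - 4*x)/(21*k^2 + 10*k*x + x^2)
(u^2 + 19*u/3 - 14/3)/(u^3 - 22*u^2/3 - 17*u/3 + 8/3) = (3*u^2 + 19*u - 14)/(3*u^3 - 22*u^2 - 17*u + 8)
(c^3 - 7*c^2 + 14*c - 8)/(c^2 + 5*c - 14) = (c^2 - 5*c + 4)/(c + 7)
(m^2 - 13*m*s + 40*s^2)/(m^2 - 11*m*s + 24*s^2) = (-m + 5*s)/(-m + 3*s)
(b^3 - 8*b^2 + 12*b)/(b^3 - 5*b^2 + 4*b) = (b^2 - 8*b + 12)/(b^2 - 5*b + 4)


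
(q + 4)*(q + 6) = q^2 + 10*q + 24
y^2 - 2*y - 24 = (y - 6)*(y + 4)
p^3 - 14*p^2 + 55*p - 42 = (p - 7)*(p - 6)*(p - 1)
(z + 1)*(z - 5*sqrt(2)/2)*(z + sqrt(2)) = z^3 - 3*sqrt(2)*z^2/2 + z^2 - 5*z - 3*sqrt(2)*z/2 - 5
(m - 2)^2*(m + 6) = m^3 + 2*m^2 - 20*m + 24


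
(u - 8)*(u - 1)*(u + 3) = u^3 - 6*u^2 - 19*u + 24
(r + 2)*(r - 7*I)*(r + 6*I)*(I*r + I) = I*r^4 + r^3 + 3*I*r^3 + 3*r^2 + 44*I*r^2 + 2*r + 126*I*r + 84*I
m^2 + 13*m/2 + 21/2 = (m + 3)*(m + 7/2)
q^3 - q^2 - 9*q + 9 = (q - 3)*(q - 1)*(q + 3)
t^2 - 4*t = t*(t - 4)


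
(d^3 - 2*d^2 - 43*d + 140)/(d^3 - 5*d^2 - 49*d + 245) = (d - 4)/(d - 7)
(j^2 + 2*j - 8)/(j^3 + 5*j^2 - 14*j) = (j + 4)/(j*(j + 7))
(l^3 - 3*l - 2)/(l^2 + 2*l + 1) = l - 2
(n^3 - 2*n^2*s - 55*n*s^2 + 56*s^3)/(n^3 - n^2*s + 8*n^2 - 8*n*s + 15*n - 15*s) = (n^2 - n*s - 56*s^2)/(n^2 + 8*n + 15)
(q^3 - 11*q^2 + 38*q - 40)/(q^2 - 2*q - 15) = (q^2 - 6*q + 8)/(q + 3)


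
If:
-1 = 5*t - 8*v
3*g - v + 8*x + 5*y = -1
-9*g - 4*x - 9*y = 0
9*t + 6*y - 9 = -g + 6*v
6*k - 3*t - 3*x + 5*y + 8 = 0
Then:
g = -516*y/625 - 12/625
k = -4567*y/3000 - 143/375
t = 1163/625 - 616*y/625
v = 161/125 - 77*y/125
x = 27/625 - 981*y/2500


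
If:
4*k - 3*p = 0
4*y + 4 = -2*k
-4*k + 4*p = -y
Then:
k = 6/5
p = 8/5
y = -8/5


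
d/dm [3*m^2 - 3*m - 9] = 6*m - 3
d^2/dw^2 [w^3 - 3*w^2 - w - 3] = 6*w - 6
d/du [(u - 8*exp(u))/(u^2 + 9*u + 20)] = ((1 - 8*exp(u))*(u^2 + 9*u + 20) - (u - 8*exp(u))*(2*u + 9))/(u^2 + 9*u + 20)^2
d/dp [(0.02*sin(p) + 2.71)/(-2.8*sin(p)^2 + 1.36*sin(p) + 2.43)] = (0.056*sin(p)^2 + 15.176*sin(p) - 3.637)*cos(p)/(7.84*sin(p)^4 - 7.616*sin(p)^3 - 11.7584*sin(p)^2 + 6.6096*sin(p) + 5.9049)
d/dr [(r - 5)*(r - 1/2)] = 2*r - 11/2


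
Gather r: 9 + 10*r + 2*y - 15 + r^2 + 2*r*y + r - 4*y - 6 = r^2 + r*(2*y + 11) - 2*y - 12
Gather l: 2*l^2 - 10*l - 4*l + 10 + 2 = 2*l^2 - 14*l + 12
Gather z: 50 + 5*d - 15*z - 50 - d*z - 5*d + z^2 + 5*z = z^2 + z*(-d - 10)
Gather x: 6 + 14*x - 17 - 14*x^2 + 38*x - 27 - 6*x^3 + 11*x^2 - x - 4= -6*x^3 - 3*x^2 + 51*x - 42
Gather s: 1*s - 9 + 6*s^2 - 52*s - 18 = 6*s^2 - 51*s - 27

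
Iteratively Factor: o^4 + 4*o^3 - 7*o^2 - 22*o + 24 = (o + 4)*(o^3 - 7*o + 6) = (o - 2)*(o + 4)*(o^2 + 2*o - 3) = (o - 2)*(o - 1)*(o + 4)*(o + 3)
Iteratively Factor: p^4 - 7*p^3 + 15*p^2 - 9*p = (p - 3)*(p^3 - 4*p^2 + 3*p) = (p - 3)*(p - 1)*(p^2 - 3*p) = p*(p - 3)*(p - 1)*(p - 3)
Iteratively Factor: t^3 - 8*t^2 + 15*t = (t - 5)*(t^2 - 3*t) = (t - 5)*(t - 3)*(t)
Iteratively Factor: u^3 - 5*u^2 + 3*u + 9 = (u - 3)*(u^2 - 2*u - 3) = (u - 3)^2*(u + 1)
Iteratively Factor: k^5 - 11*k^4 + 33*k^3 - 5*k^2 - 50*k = (k)*(k^4 - 11*k^3 + 33*k^2 - 5*k - 50) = k*(k + 1)*(k^3 - 12*k^2 + 45*k - 50) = k*(k - 2)*(k + 1)*(k^2 - 10*k + 25) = k*(k - 5)*(k - 2)*(k + 1)*(k - 5)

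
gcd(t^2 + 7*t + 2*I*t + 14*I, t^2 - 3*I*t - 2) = 1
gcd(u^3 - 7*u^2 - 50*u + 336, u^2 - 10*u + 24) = u - 6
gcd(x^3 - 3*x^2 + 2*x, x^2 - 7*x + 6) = x - 1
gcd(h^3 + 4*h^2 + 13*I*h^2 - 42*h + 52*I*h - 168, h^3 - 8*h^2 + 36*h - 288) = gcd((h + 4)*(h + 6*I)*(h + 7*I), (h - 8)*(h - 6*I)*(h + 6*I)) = h + 6*I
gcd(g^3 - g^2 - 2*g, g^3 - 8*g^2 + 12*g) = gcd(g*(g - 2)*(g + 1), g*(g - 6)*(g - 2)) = g^2 - 2*g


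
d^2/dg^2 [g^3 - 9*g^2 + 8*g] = 6*g - 18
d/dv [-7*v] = -7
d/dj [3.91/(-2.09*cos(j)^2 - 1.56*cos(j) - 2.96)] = -(16.3438*cos(j) + 6.0996)*sin(j)/(2.09*cos(j)^2 + 1.56*cos(j) + 2.96)^2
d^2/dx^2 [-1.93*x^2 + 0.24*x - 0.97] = -3.86000000000000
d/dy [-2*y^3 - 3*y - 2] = -6*y^2 - 3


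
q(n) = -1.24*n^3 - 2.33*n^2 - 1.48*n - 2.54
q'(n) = -3.72*n^2 - 4.66*n - 1.48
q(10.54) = -1728.91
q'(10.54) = -463.86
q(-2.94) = 13.18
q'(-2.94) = -19.93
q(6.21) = -398.54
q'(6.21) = -173.88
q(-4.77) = 86.08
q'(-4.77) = -63.89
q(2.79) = -51.74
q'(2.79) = -43.44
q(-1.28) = -1.86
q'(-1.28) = -1.61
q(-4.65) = 78.64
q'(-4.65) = -60.25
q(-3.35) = 22.89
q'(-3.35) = -27.62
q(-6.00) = 190.30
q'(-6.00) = -107.44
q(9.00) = -1108.55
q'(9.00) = -344.74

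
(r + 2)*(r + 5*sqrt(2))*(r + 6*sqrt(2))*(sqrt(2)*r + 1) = sqrt(2)*r^4 + 2*sqrt(2)*r^3 + 23*r^3 + 46*r^2 + 71*sqrt(2)*r^2 + 60*r + 142*sqrt(2)*r + 120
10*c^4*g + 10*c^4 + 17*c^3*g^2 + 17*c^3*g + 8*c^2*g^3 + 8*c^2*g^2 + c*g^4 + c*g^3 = (c + g)*(2*c + g)*(5*c + g)*(c*g + c)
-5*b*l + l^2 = l*(-5*b + l)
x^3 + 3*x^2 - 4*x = x*(x - 1)*(x + 4)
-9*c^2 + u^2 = (-3*c + u)*(3*c + u)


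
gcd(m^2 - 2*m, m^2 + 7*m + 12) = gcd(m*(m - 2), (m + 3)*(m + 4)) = 1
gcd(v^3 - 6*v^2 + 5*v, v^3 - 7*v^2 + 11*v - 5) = v^2 - 6*v + 5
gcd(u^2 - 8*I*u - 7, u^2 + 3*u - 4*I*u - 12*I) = 1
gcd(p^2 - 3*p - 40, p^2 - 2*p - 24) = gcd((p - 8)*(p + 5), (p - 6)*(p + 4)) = 1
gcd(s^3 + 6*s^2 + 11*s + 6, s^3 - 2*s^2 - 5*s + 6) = s + 2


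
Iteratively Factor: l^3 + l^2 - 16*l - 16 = (l - 4)*(l^2 + 5*l + 4) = (l - 4)*(l + 1)*(l + 4)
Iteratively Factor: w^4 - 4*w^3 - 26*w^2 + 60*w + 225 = (w - 5)*(w^3 + w^2 - 21*w - 45) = (w - 5)*(w + 3)*(w^2 - 2*w - 15) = (w - 5)*(w + 3)^2*(w - 5)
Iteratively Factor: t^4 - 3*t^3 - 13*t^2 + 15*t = (t - 5)*(t^3 + 2*t^2 - 3*t) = (t - 5)*(t + 3)*(t^2 - t) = (t - 5)*(t - 1)*(t + 3)*(t)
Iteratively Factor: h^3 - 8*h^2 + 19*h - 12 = (h - 3)*(h^2 - 5*h + 4) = (h - 3)*(h - 1)*(h - 4)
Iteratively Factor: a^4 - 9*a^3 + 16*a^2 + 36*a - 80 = (a + 2)*(a^3 - 11*a^2 + 38*a - 40) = (a - 5)*(a + 2)*(a^2 - 6*a + 8) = (a - 5)*(a - 4)*(a + 2)*(a - 2)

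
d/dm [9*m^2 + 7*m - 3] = 18*m + 7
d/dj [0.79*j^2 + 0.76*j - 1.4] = 1.58*j + 0.76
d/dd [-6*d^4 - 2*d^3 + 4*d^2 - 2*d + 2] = -24*d^3 - 6*d^2 + 8*d - 2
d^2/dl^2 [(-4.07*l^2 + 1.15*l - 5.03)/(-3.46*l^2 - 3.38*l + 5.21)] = (-122.730352*l^3 + 801.51246*l^2 + 228.565524*l + 476.727494)/(41.421736*l^6 + 121.392024*l^5 - 68.530836*l^4 - 326.964976*l^3 + 103.192386*l^2 + 275.241174*l - 141.420761)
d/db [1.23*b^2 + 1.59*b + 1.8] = 2.46*b + 1.59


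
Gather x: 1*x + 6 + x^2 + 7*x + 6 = x^2 + 8*x + 12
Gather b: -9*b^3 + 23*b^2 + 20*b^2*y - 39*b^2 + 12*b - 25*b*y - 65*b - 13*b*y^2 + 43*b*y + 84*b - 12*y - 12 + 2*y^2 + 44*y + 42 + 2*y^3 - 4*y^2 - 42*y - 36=-9*b^3 + b^2*(20*y - 16) + b*(-13*y^2 + 18*y + 31) + 2*y^3 - 2*y^2 - 10*y - 6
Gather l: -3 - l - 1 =-l - 4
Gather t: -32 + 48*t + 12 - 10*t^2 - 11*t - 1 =-10*t^2 + 37*t - 21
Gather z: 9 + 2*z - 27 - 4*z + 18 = -2*z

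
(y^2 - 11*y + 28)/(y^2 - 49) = (y - 4)/(y + 7)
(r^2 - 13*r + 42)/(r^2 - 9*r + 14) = (r - 6)/(r - 2)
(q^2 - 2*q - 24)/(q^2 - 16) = (q - 6)/(q - 4)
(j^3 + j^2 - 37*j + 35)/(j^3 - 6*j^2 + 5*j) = (j + 7)/j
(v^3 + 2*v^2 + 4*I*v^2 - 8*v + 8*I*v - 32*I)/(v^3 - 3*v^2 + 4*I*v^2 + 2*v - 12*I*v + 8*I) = (v + 4)/(v - 1)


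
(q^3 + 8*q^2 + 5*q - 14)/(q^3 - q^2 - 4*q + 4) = (q + 7)/(q - 2)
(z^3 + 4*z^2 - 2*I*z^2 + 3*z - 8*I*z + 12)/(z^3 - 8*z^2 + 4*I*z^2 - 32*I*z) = (z^3 + 2*z^2*(2 - I) + z*(3 - 8*I) + 12)/(z*(z^2 + 4*z*(-2 + I) - 32*I))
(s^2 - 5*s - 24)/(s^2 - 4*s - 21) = (s - 8)/(s - 7)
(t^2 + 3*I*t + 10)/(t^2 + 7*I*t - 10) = (t - 2*I)/(t + 2*I)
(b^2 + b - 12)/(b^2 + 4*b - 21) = (b + 4)/(b + 7)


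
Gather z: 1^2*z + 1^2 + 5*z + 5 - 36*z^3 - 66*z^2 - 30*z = -36*z^3 - 66*z^2 - 24*z + 6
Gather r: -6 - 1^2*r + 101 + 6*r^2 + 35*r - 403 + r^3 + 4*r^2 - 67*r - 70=r^3 + 10*r^2 - 33*r - 378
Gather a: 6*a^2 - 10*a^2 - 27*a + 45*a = -4*a^2 + 18*a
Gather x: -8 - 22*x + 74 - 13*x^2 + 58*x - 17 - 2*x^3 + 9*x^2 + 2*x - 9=-2*x^3 - 4*x^2 + 38*x + 40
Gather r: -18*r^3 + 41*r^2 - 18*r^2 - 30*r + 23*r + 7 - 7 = -18*r^3 + 23*r^2 - 7*r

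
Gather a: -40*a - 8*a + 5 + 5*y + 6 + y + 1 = -48*a + 6*y + 12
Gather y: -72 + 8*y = 8*y - 72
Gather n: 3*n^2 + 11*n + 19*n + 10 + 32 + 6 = 3*n^2 + 30*n + 48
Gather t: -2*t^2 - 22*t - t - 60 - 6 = -2*t^2 - 23*t - 66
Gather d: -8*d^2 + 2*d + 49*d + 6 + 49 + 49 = -8*d^2 + 51*d + 104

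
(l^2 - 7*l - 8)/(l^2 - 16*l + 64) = (l + 1)/(l - 8)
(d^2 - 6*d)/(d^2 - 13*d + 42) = d/(d - 7)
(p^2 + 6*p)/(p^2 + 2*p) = (p + 6)/(p + 2)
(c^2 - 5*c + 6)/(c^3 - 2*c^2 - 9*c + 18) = 1/(c + 3)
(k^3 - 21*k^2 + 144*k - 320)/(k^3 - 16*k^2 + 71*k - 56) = (k^2 - 13*k + 40)/(k^2 - 8*k + 7)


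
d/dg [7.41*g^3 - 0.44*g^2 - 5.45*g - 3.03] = 22.23*g^2 - 0.88*g - 5.45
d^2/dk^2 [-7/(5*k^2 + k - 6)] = 14*(25*k^2 + 5*k - (10*k + 1)^2 - 30)/(5*k^2 + k - 6)^3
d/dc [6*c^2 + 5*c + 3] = 12*c + 5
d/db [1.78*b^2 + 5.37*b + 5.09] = 3.56*b + 5.37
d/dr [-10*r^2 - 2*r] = -20*r - 2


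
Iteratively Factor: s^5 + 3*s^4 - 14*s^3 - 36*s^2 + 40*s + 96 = (s - 2)*(s^4 + 5*s^3 - 4*s^2 - 44*s - 48) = (s - 2)*(s + 2)*(s^3 + 3*s^2 - 10*s - 24) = (s - 3)*(s - 2)*(s + 2)*(s^2 + 6*s + 8) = (s - 3)*(s - 2)*(s + 2)^2*(s + 4)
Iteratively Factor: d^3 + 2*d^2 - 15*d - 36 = (d + 3)*(d^2 - d - 12) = (d - 4)*(d + 3)*(d + 3)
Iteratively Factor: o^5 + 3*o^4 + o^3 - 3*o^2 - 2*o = (o + 2)*(o^4 + o^3 - o^2 - o) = o*(o + 2)*(o^3 + o^2 - o - 1) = o*(o + 1)*(o + 2)*(o^2 - 1) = o*(o + 1)^2*(o + 2)*(o - 1)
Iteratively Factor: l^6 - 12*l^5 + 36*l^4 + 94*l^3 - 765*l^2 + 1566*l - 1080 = (l + 4)*(l^5 - 16*l^4 + 100*l^3 - 306*l^2 + 459*l - 270) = (l - 3)*(l + 4)*(l^4 - 13*l^3 + 61*l^2 - 123*l + 90) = (l - 5)*(l - 3)*(l + 4)*(l^3 - 8*l^2 + 21*l - 18) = (l - 5)*(l - 3)^2*(l + 4)*(l^2 - 5*l + 6) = (l - 5)*(l - 3)^2*(l - 2)*(l + 4)*(l - 3)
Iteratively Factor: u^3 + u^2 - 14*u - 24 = (u + 2)*(u^2 - u - 12) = (u + 2)*(u + 3)*(u - 4)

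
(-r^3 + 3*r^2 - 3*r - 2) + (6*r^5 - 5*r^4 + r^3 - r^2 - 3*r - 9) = 6*r^5 - 5*r^4 + 2*r^2 - 6*r - 11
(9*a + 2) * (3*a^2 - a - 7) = 27*a^3 - 3*a^2 - 65*a - 14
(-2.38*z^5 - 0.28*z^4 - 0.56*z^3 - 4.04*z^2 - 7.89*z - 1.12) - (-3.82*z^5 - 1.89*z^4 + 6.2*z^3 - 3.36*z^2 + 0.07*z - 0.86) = 1.44*z^5 + 1.61*z^4 - 6.76*z^3 - 0.68*z^2 - 7.96*z - 0.26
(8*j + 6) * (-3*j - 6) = -24*j^2 - 66*j - 36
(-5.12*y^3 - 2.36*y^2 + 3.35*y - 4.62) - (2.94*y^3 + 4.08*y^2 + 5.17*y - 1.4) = -8.06*y^3 - 6.44*y^2 - 1.82*y - 3.22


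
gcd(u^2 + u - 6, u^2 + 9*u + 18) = u + 3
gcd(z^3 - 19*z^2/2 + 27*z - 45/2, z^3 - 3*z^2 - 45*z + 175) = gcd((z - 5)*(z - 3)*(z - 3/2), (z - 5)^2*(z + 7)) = z - 5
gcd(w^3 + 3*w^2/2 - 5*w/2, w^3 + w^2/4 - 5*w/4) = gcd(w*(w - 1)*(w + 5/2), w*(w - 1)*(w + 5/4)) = w^2 - w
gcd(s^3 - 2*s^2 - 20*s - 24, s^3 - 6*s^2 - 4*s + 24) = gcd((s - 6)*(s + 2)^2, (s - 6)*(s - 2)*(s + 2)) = s^2 - 4*s - 12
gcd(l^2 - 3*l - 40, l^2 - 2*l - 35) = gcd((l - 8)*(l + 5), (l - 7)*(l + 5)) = l + 5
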